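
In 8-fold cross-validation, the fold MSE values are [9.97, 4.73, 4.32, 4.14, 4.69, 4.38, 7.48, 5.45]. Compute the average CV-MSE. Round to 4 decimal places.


Sum of fold MSEs = 45.1600.
Average = 45.1600 / 8 = 5.6450.

5.6450


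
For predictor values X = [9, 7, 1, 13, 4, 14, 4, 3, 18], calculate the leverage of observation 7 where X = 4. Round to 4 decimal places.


Mean of X: xbar = 8.1111.
SXX = 268.8889.
For X = 4: h = 1/9 + (4 - 8.1111)^2/268.8889 = 0.1740.

0.1740


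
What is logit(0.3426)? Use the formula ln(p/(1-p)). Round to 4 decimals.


1 - p = 0.6574.
p/(1-p) = 0.5211.
logit = ln(0.5211) = -0.6517.

-0.6517


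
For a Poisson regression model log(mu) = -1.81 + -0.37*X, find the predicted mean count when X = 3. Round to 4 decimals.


Compute eta = -1.81 + -0.37 * 3 = -2.9200.
Apply inverse link: mu = e^-2.9200 = 0.0539.

0.0539


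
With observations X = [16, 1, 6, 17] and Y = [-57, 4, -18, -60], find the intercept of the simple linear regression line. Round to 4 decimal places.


The slope is b1 = -3.9890.
Sample means are xbar = 10.0000 and ybar = -32.7500.
Intercept: b0 = -32.7500 - (-3.9890)(10.0000) = 7.1401.

7.1401


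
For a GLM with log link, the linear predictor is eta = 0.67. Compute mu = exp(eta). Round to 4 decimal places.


The inverse log link gives:
mu = exp(0.67) = 1.9542.

1.9542


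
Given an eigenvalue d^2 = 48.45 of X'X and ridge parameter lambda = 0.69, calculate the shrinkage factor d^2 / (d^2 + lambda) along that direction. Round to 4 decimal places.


Denominator = d^2 + lambda = 48.45 + 0.69 = 49.1400.
Shrinkage = 48.45 / 49.1400 = 0.9860.

0.9860


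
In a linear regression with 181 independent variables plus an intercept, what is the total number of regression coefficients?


Each predictor gets one coefficient, plus one intercept.
Total parameters = 181 + 1 = 182.

182


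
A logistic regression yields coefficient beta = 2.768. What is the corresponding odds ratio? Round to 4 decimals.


exp(2.768) = 15.9267.
So the odds ratio is 15.9267.

15.9267


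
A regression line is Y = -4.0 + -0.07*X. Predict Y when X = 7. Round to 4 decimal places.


Plug X = 7 into Y = -4.0 + -0.07*X:
Y = -4.0 + -0.4900 = -4.4900.

-4.4900


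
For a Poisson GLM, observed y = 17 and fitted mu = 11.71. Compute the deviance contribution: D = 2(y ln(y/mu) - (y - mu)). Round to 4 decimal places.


y/mu = 17/11.71 = 1.451751 (approx.), and ln(17/11.71) = 0.372770.
y * ln(y/mu) = 17 * 0.372770 = 6.337090.
y - mu = 5.29.
D = 2 * (6.337090 - 5.29) = 2.094180, which rounds to 2.0942.

2.0942


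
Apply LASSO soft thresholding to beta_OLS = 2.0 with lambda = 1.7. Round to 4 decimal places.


Absolute value: |2.0| = 2.0.
Compare to lambda = 1.7.
Since |beta| > lambda, coefficient = sign(beta)*(|beta| - lambda) = 0.3000.

0.3000


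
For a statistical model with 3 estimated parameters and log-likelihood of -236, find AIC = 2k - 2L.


Compute:
2k = 2*3 = 6.
-2*loglik = -2*(-236) = 472.
AIC = 6 + 472 = 478.

478


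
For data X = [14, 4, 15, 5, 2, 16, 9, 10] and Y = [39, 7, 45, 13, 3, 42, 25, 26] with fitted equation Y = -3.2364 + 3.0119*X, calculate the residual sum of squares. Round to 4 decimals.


Predicted values from Y = -3.2364 + 3.0119*X.
Residuals: [0.0698, -1.8112, 3.0579, 1.1769, 0.2126, -2.9540, 1.1293, -0.8826].
SSres = 24.8468.

24.8468


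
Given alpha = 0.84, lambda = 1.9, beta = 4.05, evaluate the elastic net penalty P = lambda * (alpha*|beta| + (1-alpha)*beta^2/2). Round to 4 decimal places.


Compute:
L1 = 0.84 * 4.05 = 3.4020.
L2 = 0.16 * 4.05^2 / 2 = 1.3122.
Penalty = 1.9 * (3.4020 + 1.3122) = 8.9570.

8.9570


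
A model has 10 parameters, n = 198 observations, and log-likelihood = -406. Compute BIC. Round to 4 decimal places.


k * ln(n) = 10 * ln(198) = 10 * 5.288267 = 52.882670.
-2 * loglik = -2 * (-406) = 812.
BIC = 52.882670 + 812 = 864.882670, which rounds to 864.8827.

864.8827


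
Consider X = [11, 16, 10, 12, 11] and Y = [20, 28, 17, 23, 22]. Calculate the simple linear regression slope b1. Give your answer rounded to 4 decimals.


First compute the means: xbar = 12.0000, ybar = 22.0000.
Then S_xx = sum((xi - xbar)^2) = 22.0000.
S_xy = sum((xi - xbar)(yi - ybar)) = 36.0000.
b1 = S_xy / S_xx = 36.0000 / 22.0000 = 1.6364.

1.6364


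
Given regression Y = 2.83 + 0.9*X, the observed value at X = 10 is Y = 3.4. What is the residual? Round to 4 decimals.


Predicted = 2.83 + 0.9 * 10 = 11.8300.
Residual = 3.4 - 11.8300 = -8.4300.

-8.4300


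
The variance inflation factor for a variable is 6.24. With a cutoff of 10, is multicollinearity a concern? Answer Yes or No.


Check: VIF = 6.24 vs threshold = 10.
Since 6.24 < 10, the answer is No.

No


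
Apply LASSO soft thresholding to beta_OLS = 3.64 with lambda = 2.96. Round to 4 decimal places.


|beta_OLS| = 3.64.
lambda = 2.96.
Since |beta| > lambda, coefficient = sign(beta)*(|beta| - lambda) = 0.6800.
Result = 0.6800.

0.6800


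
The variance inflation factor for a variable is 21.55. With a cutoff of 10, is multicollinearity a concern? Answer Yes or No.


Check: VIF = 21.55 vs threshold = 10.
Since 21.55 >= 10, the answer is Yes.

Yes


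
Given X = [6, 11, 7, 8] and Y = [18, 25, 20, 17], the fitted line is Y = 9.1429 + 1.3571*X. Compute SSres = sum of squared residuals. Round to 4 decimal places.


For each point, residual = actual - predicted.
Residuals: [0.7145, 0.9290, 1.3574, -2.9997].
Sum of squared residuals = 12.2143.

12.2143


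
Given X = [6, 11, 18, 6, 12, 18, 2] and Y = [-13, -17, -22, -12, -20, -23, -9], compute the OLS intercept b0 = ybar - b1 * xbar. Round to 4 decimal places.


The slope is b1 = -0.8576.
Sample means are xbar = 10.4286 and ybar = -16.5714.
Intercept: b0 = -16.5714 - (-0.8576)(10.4286) = -7.6280.

-7.6280


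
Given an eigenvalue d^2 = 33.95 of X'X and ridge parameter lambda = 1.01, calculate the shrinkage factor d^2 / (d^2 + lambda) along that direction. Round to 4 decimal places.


Denominator = d^2 + lambda = 33.95 + 1.01 = 34.9600.
Shrinkage = 33.95 / 34.9600 = 0.9711.

0.9711


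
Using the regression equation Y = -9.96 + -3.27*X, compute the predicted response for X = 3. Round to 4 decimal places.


Predicted value:
Y = -9.96 + (-3.27)(3) = -9.96 + -9.8100 = -19.7700.

-19.7700


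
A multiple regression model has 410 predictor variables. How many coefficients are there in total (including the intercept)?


Total coefficients = number of predictors + 1 (for the intercept).
= 410 + 1 = 411.

411


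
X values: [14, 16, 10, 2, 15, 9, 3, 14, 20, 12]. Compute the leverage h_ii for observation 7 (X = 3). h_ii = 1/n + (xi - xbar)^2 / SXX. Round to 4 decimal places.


Mean of X: xbar = 11.5000.
SXX = 288.5000.
For X = 3: h = 1/10 + (3 - 11.5000)^2/288.5000 = 0.3504.

0.3504


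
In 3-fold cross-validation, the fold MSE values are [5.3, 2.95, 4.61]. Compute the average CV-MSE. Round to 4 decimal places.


Add all fold MSEs: 12.8600.
Divide by k = 3: 12.8600/3 = 4.2867.

4.2867


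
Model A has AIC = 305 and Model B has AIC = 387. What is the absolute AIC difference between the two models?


Absolute difference = |305 - 387| = 82.
The model with lower AIC (A) is preferred.

82


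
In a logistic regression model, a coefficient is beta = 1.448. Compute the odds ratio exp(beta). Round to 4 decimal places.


Odds ratio = exp(beta) = exp(1.448).
= 4.2546.

4.2546


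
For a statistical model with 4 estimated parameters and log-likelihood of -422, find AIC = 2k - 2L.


AIC = 2k - 2*loglik = 2(4) - 2(-422).
= 8 + 844 = 852.

852


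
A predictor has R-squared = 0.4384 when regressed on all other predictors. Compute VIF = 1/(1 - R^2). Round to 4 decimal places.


VIF = 1 / (1 - 0.4384).
= 1 / 0.5616 = 1.7806.

1.7806


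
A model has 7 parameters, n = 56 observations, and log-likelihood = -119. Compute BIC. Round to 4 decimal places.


Compute k*ln(n) = 7*ln(56) = 7*4.025352 = 28.177464.
Then -2*loglik = 238.
BIC = 28.177464 + 238 = 266.177464, which rounds to 266.1775.

266.1775


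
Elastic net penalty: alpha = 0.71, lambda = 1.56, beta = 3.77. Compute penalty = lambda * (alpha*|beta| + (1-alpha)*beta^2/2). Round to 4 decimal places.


L1 component = 0.71 * |3.77| = 2.6767.
L2 component = 0.29 * 3.77^2 / 2 = 2.0609.
Penalty = 1.56 * (2.6767 + 2.0609) = 1.56 * 4.7376 = 7.3906.

7.3906


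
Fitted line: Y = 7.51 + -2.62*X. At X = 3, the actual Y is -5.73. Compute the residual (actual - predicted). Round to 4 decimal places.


Fitted value at X = 3 is yhat = 7.51 + -2.62*3 = -0.3500.
Residual = -5.73 - -0.3500 = -5.3800.

-5.3800


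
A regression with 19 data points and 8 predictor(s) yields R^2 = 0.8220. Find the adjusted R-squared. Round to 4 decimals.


Using the formula:
(1 - 0.8220) = 0.1780.
Multiply by 18/10: 0.1780 * 18 = 3.2040, then 3.2040 / 10 = 0.3204.
Adj R^2 = 1 - 0.3204 = 0.6796.

0.6796


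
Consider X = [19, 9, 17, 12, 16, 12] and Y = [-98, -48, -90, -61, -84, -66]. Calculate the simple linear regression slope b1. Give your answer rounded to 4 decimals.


The sample means are xbar = 14.1667 and ybar = -74.5000.
Compute S_xx = 70.8333 and S_xy = -359.5000.
Slope b1 = S_xy / S_xx = -359.5000 / 70.8333 = -5.0753.

-5.0753


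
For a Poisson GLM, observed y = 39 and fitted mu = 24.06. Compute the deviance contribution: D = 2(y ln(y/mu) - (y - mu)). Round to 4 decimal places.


y/mu = 39/24.06 = 1.620948 (approx.), and ln(39/24.06) = 0.483011.
y * ln(y/mu) = 39 * 0.483011 = 18.837429.
y - mu = 14.94.
D = 2 * (18.837429 - 14.94) = 7.794858, which rounds to 7.7949.

7.7949


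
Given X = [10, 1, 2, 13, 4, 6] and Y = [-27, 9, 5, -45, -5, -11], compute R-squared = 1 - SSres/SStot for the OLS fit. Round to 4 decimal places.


Fit the OLS line: b0 = 13.7394, b1 = -4.3455.
SSres = 16.2061.
SStot = 2093.3333.
R^2 = 1 - 16.2061/2093.3333 = 0.9923.

0.9923


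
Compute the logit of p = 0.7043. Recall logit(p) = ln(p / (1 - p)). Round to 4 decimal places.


Compute the odds: 0.7043/0.2957 = 2.3818.
Take the natural log: ln(2.3818) = 0.8679.

0.8679


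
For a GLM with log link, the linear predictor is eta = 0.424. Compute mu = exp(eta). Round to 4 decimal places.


mu = exp(eta) = exp(0.424).
= 1.5281.

1.5281


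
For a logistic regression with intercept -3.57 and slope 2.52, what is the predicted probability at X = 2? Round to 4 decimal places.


Compute z = -3.57 + (2.52)(2) = 1.4700.
exp(-z) = 0.2299.
P = 1/(1 + 0.2299) = 0.8131.

0.8131


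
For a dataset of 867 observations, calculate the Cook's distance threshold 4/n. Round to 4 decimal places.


Cook's distance cutoff = 4/n = 4/867.
= 0.0046.

0.0046


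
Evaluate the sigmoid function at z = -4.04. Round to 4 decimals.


Compute exp(4.0400) = 56.8263.
Sigmoid = 1 / (1 + 56.8263) = 1 / 57.8263 = 0.0173.

0.0173


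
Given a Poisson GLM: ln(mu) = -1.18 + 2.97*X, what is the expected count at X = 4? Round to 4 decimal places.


Compute eta = -1.18 + 2.97 * 4 = 10.7000.
Apply inverse link: mu = e^10.7000 = 44355.8551.

44355.8551


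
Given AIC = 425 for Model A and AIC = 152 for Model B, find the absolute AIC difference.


Compute |425 - 152| = 273.
Model B has the smaller AIC.

273


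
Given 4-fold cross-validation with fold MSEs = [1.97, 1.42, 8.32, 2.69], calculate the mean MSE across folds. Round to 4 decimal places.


Add all fold MSEs: 14.4000.
Divide by k = 4: 14.4000/4 = 3.6000.

3.6000


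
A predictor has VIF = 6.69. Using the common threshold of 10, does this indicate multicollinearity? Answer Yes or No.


Check: VIF = 6.69 vs threshold = 10.
Since 6.69 < 10, the answer is No.

No


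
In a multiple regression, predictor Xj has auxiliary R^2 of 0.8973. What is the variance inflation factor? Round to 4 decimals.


VIF = 1 / (1 - 0.8973).
= 1 / 0.1027 = 9.7371.

9.7371


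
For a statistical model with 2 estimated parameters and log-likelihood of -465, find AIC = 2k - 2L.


AIC = 2k - 2*loglik = 2(2) - 2(-465).
= 4 + 930 = 934.

934


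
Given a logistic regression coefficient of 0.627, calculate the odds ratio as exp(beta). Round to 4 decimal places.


The odds ratio is computed as:
OR = e^(0.627) = 1.8720.

1.8720


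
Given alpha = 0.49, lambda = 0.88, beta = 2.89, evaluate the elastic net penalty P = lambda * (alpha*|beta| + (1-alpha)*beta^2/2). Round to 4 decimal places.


alpha * |beta| = 0.49 * 2.89 = 1.4161.
(1-alpha) * beta^2/2 = 0.51 * 8.3521/2 = 2.1298.
Total = 0.88 * (1.4161 + 2.1298) = 3.1204.

3.1204


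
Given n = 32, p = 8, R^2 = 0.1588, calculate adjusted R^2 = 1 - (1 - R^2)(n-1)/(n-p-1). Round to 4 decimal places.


Adjusted R^2 = 1 - (1 - R^2) * (n-1)/(n-p-1).
(1 - R^2) = 0.8412.
(n-1)/(n-p-1) = 31/23.
(1 - R^2) * (n-1) = 0.8412 * 31 = 26.0772.
Divide by (n-p-1): 26.0772 / 23 = 1.1338.
Adj R^2 = 1 - 1.1338 = -0.1338.

-0.1338


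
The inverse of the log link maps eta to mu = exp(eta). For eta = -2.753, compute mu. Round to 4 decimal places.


The inverse log link gives:
mu = exp(-2.753) = 0.0637.

0.0637


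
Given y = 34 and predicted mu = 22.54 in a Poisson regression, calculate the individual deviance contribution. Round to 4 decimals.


First: ln(34/22.54) = 0.411069.
Then: 34 * 0.411069 = 13.976346.
y - mu = 34 - 22.54 = 11.46.
D = 2(13.976346 - 11.46) = 5.032692, which rounds to 5.0327.

5.0327


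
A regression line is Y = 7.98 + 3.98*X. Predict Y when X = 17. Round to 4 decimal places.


Predicted value:
Y = 7.98 + (3.98)(17) = 7.98 + 67.6600 = 75.6400.

75.6400


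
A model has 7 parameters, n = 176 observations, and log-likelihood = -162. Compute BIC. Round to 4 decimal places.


Compute k*ln(n) = 7*ln(176) = 7*5.170484 = 36.193388.
Then -2*loglik = 324.
BIC = 36.193388 + 324 = 360.193388, which rounds to 360.1934.

360.1934


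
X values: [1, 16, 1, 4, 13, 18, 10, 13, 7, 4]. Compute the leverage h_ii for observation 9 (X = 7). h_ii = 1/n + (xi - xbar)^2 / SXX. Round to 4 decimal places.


Mean of X: xbar = 8.7000.
SXX = 344.1000.
For X = 7: h = 1/10 + (7 - 8.7000)^2/344.1000 = 0.1084.

0.1084


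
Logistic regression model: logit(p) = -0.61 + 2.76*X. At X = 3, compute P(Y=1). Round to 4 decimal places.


z = -0.61 + 2.76 * 3 = 7.6700.
Sigmoid: P = 1 / (1 + exp(-7.6700)) = 0.9995.

0.9995


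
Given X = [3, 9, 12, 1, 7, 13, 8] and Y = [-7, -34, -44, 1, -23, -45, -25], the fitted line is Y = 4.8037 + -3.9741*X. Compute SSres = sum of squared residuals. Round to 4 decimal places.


Predicted values from Y = 4.8037 + -3.9741*X.
Residuals: [0.1186, -3.0368, -1.1145, 0.1704, 0.0150, 1.8596, 1.9891].
SSres = 17.9222.

17.9222


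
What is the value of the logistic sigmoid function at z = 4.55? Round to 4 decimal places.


First, exp(-4.5500) = 0.0106.
Then sigma(z) = 1/(1 + 0.0106) = 0.9895.

0.9895


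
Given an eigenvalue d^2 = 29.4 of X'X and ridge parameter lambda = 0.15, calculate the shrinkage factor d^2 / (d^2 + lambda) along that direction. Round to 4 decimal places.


d^2 + lambda = 29.4 + 0.15 = 29.5500.
Shrinkage factor = 29.4/29.5500 = 0.9949.

0.9949


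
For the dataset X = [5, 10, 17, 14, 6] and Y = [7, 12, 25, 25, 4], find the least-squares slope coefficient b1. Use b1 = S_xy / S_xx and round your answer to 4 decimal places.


First compute the means: xbar = 10.4000, ybar = 14.6000.
Then S_xx = sum((xi - xbar)^2) = 105.2000.
S_xy = sum((xi - xbar)(yi - ybar)) = 194.8000.
b1 = S_xy / S_xx = 194.8000 / 105.2000 = 1.8517.

1.8517


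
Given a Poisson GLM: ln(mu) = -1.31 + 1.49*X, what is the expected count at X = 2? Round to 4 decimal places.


Compute eta = -1.31 + 1.49 * 2 = 1.6700.
Apply inverse link: mu = e^1.6700 = 5.3122.

5.3122


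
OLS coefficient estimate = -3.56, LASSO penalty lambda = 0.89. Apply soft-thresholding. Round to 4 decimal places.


Check: |-3.56| = 3.56 vs lambda = 0.89.
Since |beta| > lambda, coefficient = sign(beta)*(|beta| - lambda) = -2.6700.
Soft-thresholded coefficient = -2.6700.

-2.6700


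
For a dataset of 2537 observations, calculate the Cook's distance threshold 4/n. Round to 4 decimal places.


Cook's distance cutoff = 4/n = 4/2537.
= 0.0016.

0.0016


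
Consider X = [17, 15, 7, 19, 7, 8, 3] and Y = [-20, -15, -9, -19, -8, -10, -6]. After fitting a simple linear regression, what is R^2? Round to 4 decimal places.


Fit the OLS line: b0 = -2.6740, b1 = -0.8984.
SSres = 7.4366.
SStot = 185.7143.
R^2 = 1 - 7.4366/185.7143 = 0.9600.

0.9600


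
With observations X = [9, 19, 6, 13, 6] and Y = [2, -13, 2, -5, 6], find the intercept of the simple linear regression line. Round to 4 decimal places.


The slope is b1 = -1.3300.
Sample means are xbar = 10.6000 and ybar = -1.6000.
Intercept: b0 = -1.6000 - (-1.3300)(10.6000) = 12.4983.

12.4983


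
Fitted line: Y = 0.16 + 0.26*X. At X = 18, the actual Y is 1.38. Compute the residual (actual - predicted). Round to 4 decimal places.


Predicted = 0.16 + 0.26 * 18 = 4.8400.
Residual = 1.38 - 4.8400 = -3.4600.

-3.4600


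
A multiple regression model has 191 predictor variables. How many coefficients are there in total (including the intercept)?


Total coefficients = number of predictors + 1 (for the intercept).
= 191 + 1 = 192.

192


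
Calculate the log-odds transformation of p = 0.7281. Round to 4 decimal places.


The odds are p/(1-p) = 0.7281 / 0.2719 = 2.6778.
logit(p) = ln(2.6778) = 0.9850.

0.9850


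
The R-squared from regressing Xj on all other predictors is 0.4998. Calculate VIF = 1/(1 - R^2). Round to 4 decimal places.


VIF = 1 / (1 - 0.4998).
= 1 / 0.5002 = 1.9992.

1.9992


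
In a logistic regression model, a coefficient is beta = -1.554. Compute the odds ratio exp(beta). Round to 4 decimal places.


Odds ratio = exp(beta) = exp(-1.554).
= 0.2114.

0.2114


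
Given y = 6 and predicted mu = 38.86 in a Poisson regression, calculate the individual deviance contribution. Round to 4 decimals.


y/mu = 6/38.86 = 0.154400 (approx.), and ln(6/38.86) = -1.868206.
y * ln(y/mu) = 6 * -1.868206 = -11.209236.
y - mu = -32.86.
D = 2 * (-11.209236 - -32.86) = 43.301528, which rounds to 43.3015.

43.3015


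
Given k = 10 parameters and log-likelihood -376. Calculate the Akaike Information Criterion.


Compute:
2k = 2*10 = 20.
-2*loglik = -2*(-376) = 752.
AIC = 20 + 752 = 772.

772


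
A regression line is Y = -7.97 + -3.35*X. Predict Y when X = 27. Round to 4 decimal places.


Plug X = 27 into Y = -7.97 + -3.35*X:
Y = -7.97 + -90.4500 = -98.4200.

-98.4200


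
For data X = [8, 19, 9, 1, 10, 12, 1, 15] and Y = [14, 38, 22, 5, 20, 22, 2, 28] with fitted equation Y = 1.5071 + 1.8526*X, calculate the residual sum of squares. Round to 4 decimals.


Compute predicted values, then residuals = yi - yhat_i.
Residuals: [-2.3279, 1.2935, 3.8195, 1.6403, -0.0331, -1.7383, -1.3597, -1.2961].
SSres = sum(residual^2) = 30.9229.

30.9229


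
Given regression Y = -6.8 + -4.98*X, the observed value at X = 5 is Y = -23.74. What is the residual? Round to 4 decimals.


Predicted = -6.8 + -4.98 * 5 = -31.7000.
Residual = -23.74 - -31.7000 = 7.9600.

7.9600


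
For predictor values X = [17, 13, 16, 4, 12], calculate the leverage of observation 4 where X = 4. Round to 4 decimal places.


n = 5, xbar = 12.4000.
SXX = sum((xi - xbar)^2) = 105.2000.
h = 1/5 + (4 - 12.4000)^2 / 105.2000 = 0.8707.

0.8707


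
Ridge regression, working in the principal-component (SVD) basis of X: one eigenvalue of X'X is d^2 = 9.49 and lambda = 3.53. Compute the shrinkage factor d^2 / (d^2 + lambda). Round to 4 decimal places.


d^2 + lambda = 9.49 + 3.53 = 13.0200.
Shrinkage factor = 9.49/13.0200 = 0.7289.

0.7289


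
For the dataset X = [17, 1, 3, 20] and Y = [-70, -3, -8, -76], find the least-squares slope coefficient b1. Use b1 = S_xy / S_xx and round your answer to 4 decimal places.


First compute the means: xbar = 10.2500, ybar = -39.2500.
Then S_xx = sum((xi - xbar)^2) = 278.7500.
S_xy = sum((xi - xbar)(yi - ybar)) = -1127.7500.
b1 = S_xy / S_xx = -1127.7500 / 278.7500 = -4.0457.

-4.0457


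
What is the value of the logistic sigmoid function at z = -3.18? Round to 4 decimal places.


Compute exp(3.1800) = 24.0468.
Sigmoid = 1 / (1 + 24.0468) = 1 / 25.0468 = 0.0399.

0.0399


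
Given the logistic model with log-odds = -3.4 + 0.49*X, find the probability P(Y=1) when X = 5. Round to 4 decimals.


Linear predictor: z = -3.4 + 0.49 * 5 = -0.9500.
P = 1/(1 + exp(0.9500)) = 1/(1 + 2.5857) = 0.2789.

0.2789


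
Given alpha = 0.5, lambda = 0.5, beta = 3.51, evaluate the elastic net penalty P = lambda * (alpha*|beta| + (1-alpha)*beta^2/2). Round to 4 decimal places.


alpha * |beta| = 0.5 * 3.51 = 1.7550.
(1-alpha) * beta^2/2 = 0.5 * 12.3201/2 = 3.0800.
Total = 0.5 * (1.7550 + 3.0800) = 2.4175.

2.4175


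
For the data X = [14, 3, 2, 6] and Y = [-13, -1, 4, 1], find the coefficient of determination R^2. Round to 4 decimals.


After computing the OLS fit (b0=5.8310, b1=-1.2930):
SSres = 18.3831, SStot = 166.7500.
R^2 = 1 - 18.3831/166.7500 = 0.8898.

0.8898


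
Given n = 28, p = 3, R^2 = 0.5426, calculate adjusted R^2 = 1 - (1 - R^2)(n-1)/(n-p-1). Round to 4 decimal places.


Adjusted R^2 = 1 - (1 - R^2) * (n-1)/(n-p-1).
(1 - R^2) = 0.4574.
(n-1)/(n-p-1) = 27/24.
(1 - R^2) * (n-1) = 0.4574 * 27 = 12.3498.
Divide by (n-p-1): 12.3498 / 24 = 0.5146.
Adj R^2 = 1 - 0.5146 = 0.4854.

0.4854


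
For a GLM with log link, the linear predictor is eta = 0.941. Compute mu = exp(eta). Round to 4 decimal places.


mu = exp(eta) = exp(0.941).
= 2.5625.

2.5625


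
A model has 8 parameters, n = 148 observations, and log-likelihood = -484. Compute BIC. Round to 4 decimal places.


k * ln(n) = 8 * ln(148) = 8 * 4.997212 = 39.977696.
-2 * loglik = -2 * (-484) = 968.
BIC = 39.977696 + 968 = 1007.977696, which rounds to 1007.9777.

1007.9777


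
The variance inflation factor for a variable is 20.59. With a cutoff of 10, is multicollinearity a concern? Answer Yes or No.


Compare VIF = 20.59 to the threshold of 10.
20.59 >= 10, so the answer is Yes.

Yes


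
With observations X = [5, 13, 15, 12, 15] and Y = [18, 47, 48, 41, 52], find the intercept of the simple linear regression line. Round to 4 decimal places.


The slope is b1 = 3.2500.
Sample means are xbar = 12.0000 and ybar = 41.2000.
Intercept: b0 = 41.2000 - (3.2500)(12.0000) = 2.2000.

2.2000


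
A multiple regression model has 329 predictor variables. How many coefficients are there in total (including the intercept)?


Total coefficients = number of predictors + 1 (for the intercept).
= 329 + 1 = 330.

330


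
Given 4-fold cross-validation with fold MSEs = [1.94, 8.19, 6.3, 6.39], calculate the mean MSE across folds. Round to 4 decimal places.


Sum of fold MSEs = 22.8200.
Average = 22.8200 / 4 = 5.7050.

5.7050


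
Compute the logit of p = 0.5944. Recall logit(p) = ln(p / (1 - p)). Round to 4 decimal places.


Compute the odds: 0.5944/0.4056 = 1.4655.
Take the natural log: ln(1.4655) = 0.3822.

0.3822


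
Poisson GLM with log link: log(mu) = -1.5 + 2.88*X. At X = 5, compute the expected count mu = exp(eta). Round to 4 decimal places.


Linear predictor: eta = -1.5 + (2.88)(5) = 12.9000.
Expected count: mu = exp(12.9000) = 400312.1913.

400312.1913


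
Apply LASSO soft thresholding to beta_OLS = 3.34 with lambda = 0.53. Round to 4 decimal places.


|beta_OLS| = 3.34.
lambda = 0.53.
Since |beta| > lambda, coefficient = sign(beta)*(|beta| - lambda) = 2.8100.
Result = 2.8100.

2.8100


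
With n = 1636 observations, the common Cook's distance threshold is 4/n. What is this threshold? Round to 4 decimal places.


Cook's distance cutoff = 4/n = 4/1636.
= 0.0024.

0.0024


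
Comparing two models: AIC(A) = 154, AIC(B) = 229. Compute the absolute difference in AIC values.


Compute |154 - 229| = 75.
Model A has the smaller AIC.

75


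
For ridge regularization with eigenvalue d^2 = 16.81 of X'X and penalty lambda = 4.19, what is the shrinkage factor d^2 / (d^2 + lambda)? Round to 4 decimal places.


Denominator = d^2 + lambda = 16.81 + 4.19 = 21.0000.
Shrinkage = 16.81 / 21.0000 = 0.8005.

0.8005


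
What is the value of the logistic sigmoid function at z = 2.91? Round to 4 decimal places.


First, exp(-2.9100) = 0.0545.
Then sigma(z) = 1/(1 + 0.0545) = 0.9483.

0.9483


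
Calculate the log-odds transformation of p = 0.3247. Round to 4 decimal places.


Compute the odds: 0.3247/0.6753 = 0.4808.
Take the natural log: ln(0.4808) = -0.7323.

-0.7323


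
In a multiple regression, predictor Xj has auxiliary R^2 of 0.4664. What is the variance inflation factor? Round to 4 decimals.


Using VIF = 1/(1 - R^2_j):
1 - 0.4664 = 0.5336.
VIF = 1.8741.

1.8741


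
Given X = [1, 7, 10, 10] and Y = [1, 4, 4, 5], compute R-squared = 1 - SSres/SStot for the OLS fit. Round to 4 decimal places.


After computing the OLS fit (b0=0.7778, b1=0.3889):
SSres = 0.8333, SStot = 9.0000.
R^2 = 1 - 0.8333/9.0000 = 0.9074.

0.9074


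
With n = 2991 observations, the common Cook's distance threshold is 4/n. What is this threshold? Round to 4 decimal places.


Using the rule of thumb:
Threshold = 4 / 2991 = 0.0013.

0.0013


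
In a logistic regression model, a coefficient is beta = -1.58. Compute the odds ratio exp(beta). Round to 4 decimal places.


exp(-1.58) = 0.2060.
So the odds ratio is 0.2060.

0.2060


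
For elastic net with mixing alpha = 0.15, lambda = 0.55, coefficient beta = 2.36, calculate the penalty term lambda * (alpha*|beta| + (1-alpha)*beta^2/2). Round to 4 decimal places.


alpha * |beta| = 0.15 * 2.36 = 0.3540.
(1-alpha) * beta^2/2 = 0.85 * 5.5696/2 = 2.3671.
Total = 0.55 * (0.3540 + 2.3671) = 1.4966.

1.4966


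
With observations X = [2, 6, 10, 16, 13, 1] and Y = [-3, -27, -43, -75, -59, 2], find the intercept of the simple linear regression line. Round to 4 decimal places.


The slope is b1 = -5.0714.
Sample means are xbar = 8.0000 and ybar = -34.1667.
Intercept: b0 = -34.1667 - (-5.0714)(8.0000) = 6.4048.

6.4048


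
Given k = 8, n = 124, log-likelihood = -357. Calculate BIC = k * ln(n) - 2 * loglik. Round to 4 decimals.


ln(124) = 4.820282.
k * ln(n) = 8 * 4.820282 = 38.562256.
-2L = 714.
BIC = 38.562256 + 714 = 752.562256, which rounds to 752.5623.

752.5623


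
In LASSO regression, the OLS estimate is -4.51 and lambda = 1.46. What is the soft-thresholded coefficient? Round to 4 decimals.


|beta_OLS| = 4.51.
lambda = 1.46.
Since |beta| > lambda, coefficient = sign(beta)*(|beta| - lambda) = -3.0500.
Result = -3.0500.

-3.0500


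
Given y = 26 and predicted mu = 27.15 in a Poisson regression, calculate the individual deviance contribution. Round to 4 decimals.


y/mu = 26/27.15 = 0.957643 (approx.), and ln(26/27.15) = -0.043281.
y * ln(y/mu) = 26 * -0.043281 = -1.125306.
y - mu = -1.15.
D = 2 * (-1.125306 - -1.15) = 0.049388, which rounds to 0.0494.

0.0494


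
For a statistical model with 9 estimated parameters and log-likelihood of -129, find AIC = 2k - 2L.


AIC = 2*9 - 2*(-129).
= 18 + 258 = 276.

276


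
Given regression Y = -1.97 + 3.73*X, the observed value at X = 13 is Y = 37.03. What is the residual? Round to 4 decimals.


Compute yhat = -1.97 + (3.73)(13) = 46.5200.
Residual = actual - predicted = 37.03 - 46.5200 = -9.4900.

-9.4900


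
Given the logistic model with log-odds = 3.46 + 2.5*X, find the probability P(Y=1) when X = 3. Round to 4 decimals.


Linear predictor: z = 3.46 + 2.5 * 3 = 10.9600.
P = 1/(1 + exp(-10.9600)) = 1/(1 + 0.0000) = 1.0000.

1.0000


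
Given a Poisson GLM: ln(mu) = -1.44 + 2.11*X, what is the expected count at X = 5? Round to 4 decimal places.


Compute eta = -1.44 + 2.11 * 5 = 9.1100.
Apply inverse link: mu = e^9.1100 = 9045.2949.

9045.2949


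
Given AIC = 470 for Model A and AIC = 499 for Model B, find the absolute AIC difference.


Absolute difference = |470 - 499| = 29.
The model with lower AIC (A) is preferred.

29


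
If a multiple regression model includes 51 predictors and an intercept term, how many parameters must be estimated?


Each predictor gets one coefficient, plus one intercept.
Total parameters = 51 + 1 = 52.

52


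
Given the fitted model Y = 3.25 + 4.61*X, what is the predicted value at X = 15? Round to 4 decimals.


Predicted value:
Y = 3.25 + (4.61)(15) = 3.25 + 69.1500 = 72.4000.

72.4000


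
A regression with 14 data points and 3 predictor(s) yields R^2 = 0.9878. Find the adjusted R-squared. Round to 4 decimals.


Using the formula:
(1 - 0.9878) = 0.0122.
Multiply by 13/10: 0.0122 * 13 = 0.1586, then 0.1586 / 10 = 0.0159.
Adj R^2 = 1 - 0.0159 = 0.9841.

0.9841


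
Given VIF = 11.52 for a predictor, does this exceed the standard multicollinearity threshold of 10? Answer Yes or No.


Check: VIF = 11.52 vs threshold = 10.
Since 11.52 >= 10, the answer is Yes.

Yes


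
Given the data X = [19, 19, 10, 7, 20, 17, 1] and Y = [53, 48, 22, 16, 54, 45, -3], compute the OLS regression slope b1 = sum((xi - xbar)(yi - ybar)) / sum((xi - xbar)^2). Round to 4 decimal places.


Calculate xbar = 13.2857, ybar = 33.5714.
S_xx = 325.4286, S_xy = 970.8571.
Using b1 = S_xy / S_xx = 970.8571 / 325.4286, we get b1 = 2.9833.

2.9833


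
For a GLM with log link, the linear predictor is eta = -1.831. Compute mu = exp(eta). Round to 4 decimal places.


Apply the inverse link:
mu = e^-1.831 = 0.1603.

0.1603


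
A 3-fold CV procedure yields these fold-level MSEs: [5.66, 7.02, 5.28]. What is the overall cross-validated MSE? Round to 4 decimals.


Add all fold MSEs: 17.9600.
Divide by k = 3: 17.9600/3 = 5.9867.

5.9867


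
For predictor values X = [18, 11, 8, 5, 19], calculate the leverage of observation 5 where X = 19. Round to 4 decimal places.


Mean of X: xbar = 12.2000.
SXX = 150.8000.
For X = 19: h = 1/5 + (19 - 12.2000)^2/150.8000 = 0.5066.

0.5066


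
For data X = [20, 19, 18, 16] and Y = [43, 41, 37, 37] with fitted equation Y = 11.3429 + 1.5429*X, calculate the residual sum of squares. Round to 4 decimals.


Compute predicted values, then residuals = yi - yhat_i.
Residuals: [0.7991, 0.3420, -2.1151, 0.9707].
SSres = sum(residual^2) = 6.1714.

6.1714


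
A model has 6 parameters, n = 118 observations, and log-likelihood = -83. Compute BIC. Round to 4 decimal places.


k * ln(n) = 6 * ln(118) = 6 * 4.770685 = 28.624110.
-2 * loglik = -2 * (-83) = 166.
BIC = 28.624110 + 166 = 194.624110, which rounds to 194.6241.

194.6241


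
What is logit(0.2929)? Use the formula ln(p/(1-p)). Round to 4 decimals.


1 - p = 0.7071.
p/(1-p) = 0.4142.
logit = ln(0.4142) = -0.8813.

-0.8813


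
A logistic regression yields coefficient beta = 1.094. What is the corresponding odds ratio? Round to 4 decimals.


Odds ratio = exp(beta) = exp(1.094).
= 2.9862.

2.9862


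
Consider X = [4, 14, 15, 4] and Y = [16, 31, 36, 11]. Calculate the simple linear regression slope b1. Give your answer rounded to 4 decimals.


The sample means are xbar = 9.2500 and ybar = 23.5000.
Compute S_xx = 110.7500 and S_xy = 212.5000.
Slope b1 = S_xy / S_xx = 212.5000 / 110.7500 = 1.9187.

1.9187


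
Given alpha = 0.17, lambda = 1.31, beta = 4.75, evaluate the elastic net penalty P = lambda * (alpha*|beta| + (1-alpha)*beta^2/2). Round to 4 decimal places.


alpha * |beta| = 0.17 * 4.75 = 0.8075.
(1-alpha) * beta^2/2 = 0.83 * 22.5625/2 = 9.3634.
Total = 1.31 * (0.8075 + 9.3634) = 13.3239.

13.3239


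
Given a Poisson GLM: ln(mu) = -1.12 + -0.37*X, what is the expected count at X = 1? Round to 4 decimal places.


eta = -1.12 + -0.37 * 1 = -1.4900.
mu = exp(-1.4900) = 0.2254.

0.2254


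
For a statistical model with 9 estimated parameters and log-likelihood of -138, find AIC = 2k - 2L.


AIC = 2k - 2*loglik = 2(9) - 2(-138).
= 18 + 276 = 294.

294


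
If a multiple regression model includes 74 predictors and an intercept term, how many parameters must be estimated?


Each predictor gets one coefficient, plus one intercept.
Total parameters = 74 + 1 = 75.

75


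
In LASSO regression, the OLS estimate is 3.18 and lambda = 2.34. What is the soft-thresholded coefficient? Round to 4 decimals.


Absolute value: |3.18| = 3.18.
Compare to lambda = 2.34.
Since |beta| > lambda, coefficient = sign(beta)*(|beta| - lambda) = 0.8400.

0.8400


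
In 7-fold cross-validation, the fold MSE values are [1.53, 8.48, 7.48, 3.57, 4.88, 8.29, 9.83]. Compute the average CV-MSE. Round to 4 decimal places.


Sum of fold MSEs = 44.0600.
Average = 44.0600 / 7 = 6.2943.

6.2943


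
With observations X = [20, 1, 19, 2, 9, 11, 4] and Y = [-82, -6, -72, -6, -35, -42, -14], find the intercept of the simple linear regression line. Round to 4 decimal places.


The slope is b1 = -3.9696.
Sample means are xbar = 9.4286 and ybar = -36.7143.
Intercept: b0 = -36.7143 - (-3.9696)(9.4286) = 0.7133.

0.7133


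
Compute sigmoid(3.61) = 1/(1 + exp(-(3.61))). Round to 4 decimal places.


Compute exp(-3.6100) = 0.0271.
Sigmoid = 1 / (1 + 0.0271) = 1 / 1.0271 = 0.9737.

0.9737


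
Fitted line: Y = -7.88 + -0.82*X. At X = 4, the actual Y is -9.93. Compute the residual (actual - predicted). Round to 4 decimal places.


Predicted = -7.88 + -0.82 * 4 = -11.1600.
Residual = -9.93 - -11.1600 = 1.2300.

1.2300


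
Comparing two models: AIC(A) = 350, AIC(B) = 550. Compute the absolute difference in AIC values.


|AIC_A - AIC_B| = |350 - 550| = 200.
Model A is preferred (lower AIC).

200


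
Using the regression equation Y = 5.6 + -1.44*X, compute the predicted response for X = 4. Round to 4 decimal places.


Substitute X = 4 into the equation:
Y = 5.6 + -1.44 * 4 = 5.6 + -5.7600 = -0.1600.

-0.1600


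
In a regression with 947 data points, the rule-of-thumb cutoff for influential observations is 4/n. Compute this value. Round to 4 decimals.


Cook's distance cutoff = 4/n = 4/947.
= 0.0042.

0.0042


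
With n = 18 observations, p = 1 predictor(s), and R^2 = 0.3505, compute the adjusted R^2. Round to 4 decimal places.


Plug in: Adj R^2 = 1 - (1 - 0.3505) * 17/16.
= 1 - 0.6495 * 17/16
= 1 - 11.0415 / 16
= 1 - 0.6901 = 0.3099.

0.3099


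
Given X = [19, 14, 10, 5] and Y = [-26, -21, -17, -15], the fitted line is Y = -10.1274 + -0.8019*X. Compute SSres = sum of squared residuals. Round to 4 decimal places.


Compute predicted values, then residuals = yi - yhat_i.
Residuals: [-0.6365, 0.3540, 1.1464, -0.8631].
SSres = sum(residual^2) = 2.5896.

2.5896


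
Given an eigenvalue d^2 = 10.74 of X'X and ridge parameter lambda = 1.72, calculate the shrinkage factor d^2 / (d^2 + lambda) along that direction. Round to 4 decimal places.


Denominator = d^2 + lambda = 10.74 + 1.72 = 12.4600.
Shrinkage = 10.74 / 12.4600 = 0.8620.

0.8620


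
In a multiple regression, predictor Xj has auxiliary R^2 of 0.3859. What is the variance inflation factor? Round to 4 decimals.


Denominator: 1 - 0.3859 = 0.6141.
VIF = 1 / 0.6141 = 1.6284.

1.6284


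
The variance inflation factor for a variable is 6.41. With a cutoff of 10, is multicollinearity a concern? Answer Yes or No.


Check: VIF = 6.41 vs threshold = 10.
Since 6.41 < 10, the answer is No.

No


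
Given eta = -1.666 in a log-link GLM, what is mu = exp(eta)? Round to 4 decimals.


The inverse log link gives:
mu = exp(-1.666) = 0.1890.

0.1890


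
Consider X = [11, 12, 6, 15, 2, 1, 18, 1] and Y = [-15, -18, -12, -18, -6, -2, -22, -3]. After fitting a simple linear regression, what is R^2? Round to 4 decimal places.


After computing the OLS fit (b0=-2.8892, b1=-1.1043):
SSres = 18.1091, SStot = 398.0000.
R^2 = 1 - 18.1091/398.0000 = 0.9545.

0.9545


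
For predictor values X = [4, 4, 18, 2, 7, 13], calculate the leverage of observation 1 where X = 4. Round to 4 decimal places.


Mean of X: xbar = 8.0000.
SXX = 194.0000.
For X = 4: h = 1/6 + (4 - 8.0000)^2/194.0000 = 0.2491.

0.2491


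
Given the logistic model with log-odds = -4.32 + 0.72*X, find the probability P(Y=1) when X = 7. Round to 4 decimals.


z = -4.32 + 0.72 * 7 = 0.7200.
Sigmoid: P = 1 / (1 + exp(-0.7200)) = 0.6726.

0.6726


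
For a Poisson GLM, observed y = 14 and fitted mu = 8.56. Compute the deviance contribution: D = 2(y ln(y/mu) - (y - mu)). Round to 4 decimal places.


y/mu = 14/8.56 = 1.635514 (approx.), and ln(14/8.56) = 0.491957.
y * ln(y/mu) = 14 * 0.491957 = 6.887398.
y - mu = 5.44.
D = 2 * (6.887398 - 5.44) = 2.894796, which rounds to 2.8948.

2.8948


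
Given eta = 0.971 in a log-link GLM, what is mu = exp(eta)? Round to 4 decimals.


Apply the inverse link:
mu = e^0.971 = 2.6406.

2.6406


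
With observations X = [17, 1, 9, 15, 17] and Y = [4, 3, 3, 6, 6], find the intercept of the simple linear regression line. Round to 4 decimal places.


Compute b1 = 0.1610 from the OLS formula.
With xbar = 11.8000 and ybar = 4.4000, the intercept is:
b0 = 4.4000 - 0.1610 * 11.8000 = 2.5000.

2.5000


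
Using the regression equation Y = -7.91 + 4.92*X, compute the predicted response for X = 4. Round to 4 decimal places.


Predicted value:
Y = -7.91 + (4.92)(4) = -7.91 + 19.6800 = 11.7700.

11.7700


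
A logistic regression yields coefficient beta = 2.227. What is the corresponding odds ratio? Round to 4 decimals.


The odds ratio is computed as:
OR = e^(2.227) = 9.2720.

9.2720


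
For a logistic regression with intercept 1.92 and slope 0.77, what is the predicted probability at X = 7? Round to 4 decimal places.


z = 1.92 + 0.77 * 7 = 7.3100.
Sigmoid: P = 1 / (1 + exp(-7.3100)) = 0.9993.

0.9993


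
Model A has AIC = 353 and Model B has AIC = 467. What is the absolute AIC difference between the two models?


Compute |353 - 467| = 114.
Model A has the smaller AIC.

114


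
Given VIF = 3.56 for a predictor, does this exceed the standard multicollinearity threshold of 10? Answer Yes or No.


The threshold is 10.
VIF = 3.56 is < 10.
Multicollinearity indication: No.

No


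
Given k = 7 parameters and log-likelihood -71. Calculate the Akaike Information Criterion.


AIC = 2k - 2*loglik = 2(7) - 2(-71).
= 14 + 142 = 156.

156


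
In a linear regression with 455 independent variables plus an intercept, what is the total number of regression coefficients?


Including the intercept, the model has 455 predictor coefficients + 1 intercept.
Total = 456.

456


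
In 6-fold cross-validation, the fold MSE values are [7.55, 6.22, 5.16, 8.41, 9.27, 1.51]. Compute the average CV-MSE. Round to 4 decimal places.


Add all fold MSEs: 38.1200.
Divide by k = 6: 38.1200/6 = 6.3533.

6.3533


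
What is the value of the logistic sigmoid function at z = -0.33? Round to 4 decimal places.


exp(0.3300) = 1.3910.
1 + exp(-z) = 2.3910.
sigmoid = 1/2.3910 = 0.4182.

0.4182


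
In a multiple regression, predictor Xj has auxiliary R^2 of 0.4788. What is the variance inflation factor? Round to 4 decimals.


Denominator: 1 - 0.4788 = 0.5212.
VIF = 1 / 0.5212 = 1.9186.

1.9186


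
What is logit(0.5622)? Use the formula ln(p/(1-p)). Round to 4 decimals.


The odds are p/(1-p) = 0.5622 / 0.4378 = 1.2841.
logit(p) = ln(1.2841) = 0.2501.

0.2501


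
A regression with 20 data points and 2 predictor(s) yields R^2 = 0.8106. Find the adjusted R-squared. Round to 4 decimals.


Plug in: Adj R^2 = 1 - (1 - 0.8106) * 19/17.
= 1 - 0.1894 * 19/17
= 1 - 3.5986 / 17
= 1 - 0.2117 = 0.7883.

0.7883


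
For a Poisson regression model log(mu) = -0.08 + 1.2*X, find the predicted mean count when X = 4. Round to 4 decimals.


Compute eta = -0.08 + 1.2 * 4 = 4.7200.
Apply inverse link: mu = e^4.7200 = 112.1683.

112.1683
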